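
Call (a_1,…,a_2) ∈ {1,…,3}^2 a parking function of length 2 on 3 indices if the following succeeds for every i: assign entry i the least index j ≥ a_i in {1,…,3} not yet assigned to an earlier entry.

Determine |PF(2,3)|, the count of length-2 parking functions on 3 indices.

|PF(2,3)| = 2·4^1 = 2 · 4 = 8 (Pollak)
E.g. (1,2) → sorted (1,2): b_i ≤ 1+i ∀i, a PF.

8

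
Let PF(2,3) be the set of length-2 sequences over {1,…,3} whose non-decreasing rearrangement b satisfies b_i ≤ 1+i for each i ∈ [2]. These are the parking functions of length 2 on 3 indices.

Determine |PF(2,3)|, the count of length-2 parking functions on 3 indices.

Count = (4−2)·4^(2−1) = 2 · 4 = 8
One tuple (1,1) → sorted (1,1): b_i ≤ 1+i ∀i, a PF.

8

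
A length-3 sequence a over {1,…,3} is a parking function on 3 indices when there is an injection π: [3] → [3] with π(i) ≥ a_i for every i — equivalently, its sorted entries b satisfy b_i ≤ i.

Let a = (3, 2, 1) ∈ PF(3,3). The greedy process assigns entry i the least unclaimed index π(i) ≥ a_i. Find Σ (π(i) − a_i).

0

Σπ = 3·4/2 = 6 (π permutes [3]); Σa = 3+2+1 = 6; disp = 6−6 = 0.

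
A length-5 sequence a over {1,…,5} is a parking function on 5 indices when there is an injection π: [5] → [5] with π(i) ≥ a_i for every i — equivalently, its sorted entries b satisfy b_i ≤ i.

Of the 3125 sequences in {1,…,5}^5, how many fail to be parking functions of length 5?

|PF| = (5+1−5)·(5+1)^{5−1} = 1 · 1296 = 1296
E.g. (3,5,5,5,2) → sorted (2,3,5,5,5): b_1=2>1, not a PF.
5^5 − 1296 = 3125 − 1296 = 1829

1829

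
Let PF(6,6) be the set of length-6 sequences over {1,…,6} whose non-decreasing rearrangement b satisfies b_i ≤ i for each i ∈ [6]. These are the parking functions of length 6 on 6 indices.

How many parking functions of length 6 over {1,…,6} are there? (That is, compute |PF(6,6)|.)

#PF = 1·7^5 = 1 · 16807 = 16807 (Konheim–Weiss)
E.g. (6,2,1,3,2,2) → sorted (1,2,2,2,3,6): b_i ≤ i ∀i, a PF.

16807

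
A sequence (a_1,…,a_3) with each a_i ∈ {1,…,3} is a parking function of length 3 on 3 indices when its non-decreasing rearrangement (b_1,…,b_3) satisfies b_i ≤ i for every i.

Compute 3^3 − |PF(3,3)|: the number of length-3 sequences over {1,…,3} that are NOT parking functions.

11

|PF| = 1·4^2 = 1 · 16 = 16
Example (3,3,3) → sorted (3,3,3): b_1=3>1, not a PF.
Total 27; non-PF = 27−16 = 11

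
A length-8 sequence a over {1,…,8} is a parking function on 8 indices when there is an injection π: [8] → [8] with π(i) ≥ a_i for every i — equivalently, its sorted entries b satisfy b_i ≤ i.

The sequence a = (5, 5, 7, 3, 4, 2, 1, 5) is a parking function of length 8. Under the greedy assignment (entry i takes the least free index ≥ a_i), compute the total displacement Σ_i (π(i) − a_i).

4

Σπ = 36 ({1..8} each once); Σa = 5+5+7+3+4+2+1+5 = 32; disp = 36−32 = 4.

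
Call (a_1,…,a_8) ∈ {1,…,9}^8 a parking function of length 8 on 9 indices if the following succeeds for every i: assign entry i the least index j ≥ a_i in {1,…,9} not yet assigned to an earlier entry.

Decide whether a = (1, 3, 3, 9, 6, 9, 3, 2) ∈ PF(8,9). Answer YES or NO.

Rearranged: b = (1, 2, 3, 3, 3, 6, 9, 9).
  b_1=1 ≤ 2
  b_2=2 ≤ 3
  b_3=3 ≤ 4
  b_4=3 ≤ 5
  b_5=3 ≤ 6
  b_6=6 ≤ 7
  b_7=9 > 8
  fails at i=7 ⇒ NO

NO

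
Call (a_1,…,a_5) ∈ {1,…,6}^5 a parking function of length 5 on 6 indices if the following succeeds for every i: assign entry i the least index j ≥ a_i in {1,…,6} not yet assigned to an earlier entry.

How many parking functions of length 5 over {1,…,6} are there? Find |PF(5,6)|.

4802

|PF(5,6)| = (6−5+1)·(6+1)^(5−1) = 2×2401 = 4802 [KW]
One tuple (1,1,3,1,3) → sorted (1,1,1,3,3): b_i ≤ 1+i ∀i, a PF.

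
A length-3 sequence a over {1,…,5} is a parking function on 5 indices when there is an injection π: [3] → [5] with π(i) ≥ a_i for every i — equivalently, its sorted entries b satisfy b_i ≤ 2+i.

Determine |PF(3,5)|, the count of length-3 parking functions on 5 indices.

108

#PF = (6−3)·6^(3−1) = 3 · 36 = 108 (Konheim–Weiss)
Check (4,4,3) → sorted (3,4,4): b_i ≤ 2+i ∀i, a PF.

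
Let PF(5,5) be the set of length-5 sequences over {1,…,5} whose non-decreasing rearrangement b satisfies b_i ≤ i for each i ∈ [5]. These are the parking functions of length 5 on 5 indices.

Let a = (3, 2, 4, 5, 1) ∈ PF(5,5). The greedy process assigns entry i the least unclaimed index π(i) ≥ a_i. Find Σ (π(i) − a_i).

0

Σπ = 5·6/2 = 15 (π permutes [5]); Σa = 3+2+4+5+1 = 15; disp = 15−15 = 0.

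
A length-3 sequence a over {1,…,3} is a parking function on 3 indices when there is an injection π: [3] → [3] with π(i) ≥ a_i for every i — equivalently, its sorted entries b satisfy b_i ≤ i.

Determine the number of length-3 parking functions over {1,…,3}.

16

|PF| = (3−3+1)·(3+1)^(3−1) = 1×16 = 16
One tuple (3,1,2) → sorted (1,2,3): b_i ≤ i ∀i, a PF.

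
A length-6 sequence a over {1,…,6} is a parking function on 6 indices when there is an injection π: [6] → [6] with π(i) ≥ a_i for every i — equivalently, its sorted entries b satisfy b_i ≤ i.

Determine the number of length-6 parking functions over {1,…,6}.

Count = 1·7^5 = 1×16807 = 16807 (Pollak)
Example (1,3,2,5,4,2) → sorted (1,2,2,3,4,5): b_i ≤ i ∀i, a PF.

16807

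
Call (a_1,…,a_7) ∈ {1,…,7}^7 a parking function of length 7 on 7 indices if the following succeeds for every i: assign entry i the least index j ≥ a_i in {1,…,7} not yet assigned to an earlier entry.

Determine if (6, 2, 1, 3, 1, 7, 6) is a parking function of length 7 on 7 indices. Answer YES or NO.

NO

Rearranged: b = (1, 1, 2, 3, 6, 6, 7).
  b_1=1 ≤ 1
  b_2=1 ≤ 2
  b_3=2 ≤ 3
  b_4=3 ≤ 4
  b_5=6 > 5
  fails at i=5 ⇒ NO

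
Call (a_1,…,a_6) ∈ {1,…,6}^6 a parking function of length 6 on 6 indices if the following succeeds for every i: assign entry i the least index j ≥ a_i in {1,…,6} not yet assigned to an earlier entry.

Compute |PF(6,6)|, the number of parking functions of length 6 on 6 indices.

|PF| = (6−6+1)·(6+1)^(6−1) = 1·16807 = 16807
One tuple (5,3,2,2,1,4) → sorted (1,2,2,3,4,5): b_i ≤ i ∀i, a PF.

16807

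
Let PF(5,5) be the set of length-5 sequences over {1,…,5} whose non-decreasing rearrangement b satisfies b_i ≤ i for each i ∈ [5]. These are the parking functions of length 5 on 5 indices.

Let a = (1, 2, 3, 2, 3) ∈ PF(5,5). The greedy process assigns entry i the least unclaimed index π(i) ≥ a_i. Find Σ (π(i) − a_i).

Σπ(i) = 1+…+5 = 15; Σa = 1+2+3+2+3 = 11; disp = 15−11 = 4.

4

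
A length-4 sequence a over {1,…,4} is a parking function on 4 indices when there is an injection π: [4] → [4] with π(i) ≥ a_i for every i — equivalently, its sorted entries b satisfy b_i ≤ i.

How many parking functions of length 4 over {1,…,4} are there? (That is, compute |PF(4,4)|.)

|PF(4,4)| = 1·5^3 = 1·125 = 125
Check (1,1,2,1) → sorted (1,1,1,2): b_i ≤ i ∀i, a PF.

125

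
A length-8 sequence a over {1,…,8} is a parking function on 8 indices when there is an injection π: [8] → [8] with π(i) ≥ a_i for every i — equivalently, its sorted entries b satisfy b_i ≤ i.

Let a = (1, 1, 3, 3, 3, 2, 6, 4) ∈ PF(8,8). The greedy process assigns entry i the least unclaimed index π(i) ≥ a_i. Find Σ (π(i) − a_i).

Σπ = 8·9/2 = 36 (π permutes [8]); Σa = 1+1+3+3+3+2+6+4 = 23; disp = 36−23 = 13.

13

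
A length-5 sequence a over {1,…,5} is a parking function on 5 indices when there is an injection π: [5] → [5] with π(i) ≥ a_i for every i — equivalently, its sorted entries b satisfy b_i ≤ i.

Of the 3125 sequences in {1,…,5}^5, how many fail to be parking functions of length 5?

#PF = (5+1−5)·(5+1)^{5−1} = 1·1296 = 1296 (Pollak)
Check (1,5,4,5,2) → sorted (1,2,4,5,5): b_3=4>3, not a PF.
5^5 − 1296 = 3125 − 1296 = 1829

1829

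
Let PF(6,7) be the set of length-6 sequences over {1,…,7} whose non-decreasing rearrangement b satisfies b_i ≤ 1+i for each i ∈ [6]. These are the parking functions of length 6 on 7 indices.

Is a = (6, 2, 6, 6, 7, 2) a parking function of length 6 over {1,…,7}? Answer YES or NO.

NO

Rearranged: b = (2, 2, 6, 6, 6, 7).
  b_1=2 ≤ 2
  b_2=2 ≤ 3
  b_3=6 > 4
  fails at i=3 ⇒ NO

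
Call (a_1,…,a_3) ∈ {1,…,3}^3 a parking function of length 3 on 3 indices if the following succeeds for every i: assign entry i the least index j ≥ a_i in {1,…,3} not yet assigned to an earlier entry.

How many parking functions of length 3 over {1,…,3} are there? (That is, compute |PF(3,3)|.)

16

Count = (4−3)·4^(3−1) = 1·16 = 16 (Konheim–Weiss)
Check (2,1,1) → sorted (1,1,2): b_i ≤ i ∀i, a PF.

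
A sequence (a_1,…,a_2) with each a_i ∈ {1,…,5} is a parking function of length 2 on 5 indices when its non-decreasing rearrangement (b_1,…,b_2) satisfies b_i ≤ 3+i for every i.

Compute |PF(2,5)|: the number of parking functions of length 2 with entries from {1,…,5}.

|PF| = (6−2)·6^(2−1) = 4×6 = 24 [KW]
Check (5,1) → sorted (1,5): b_i ≤ 3+i ∀i, a PF.

24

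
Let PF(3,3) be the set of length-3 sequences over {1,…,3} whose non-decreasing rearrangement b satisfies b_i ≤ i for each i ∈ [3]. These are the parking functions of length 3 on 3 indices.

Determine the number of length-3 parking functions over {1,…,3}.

16

|PF| = 1·4^2 = 1×16 = 16 [KW]
One tuple (1,2,2) → sorted (1,2,2): b_i ≤ i ∀i, a PF.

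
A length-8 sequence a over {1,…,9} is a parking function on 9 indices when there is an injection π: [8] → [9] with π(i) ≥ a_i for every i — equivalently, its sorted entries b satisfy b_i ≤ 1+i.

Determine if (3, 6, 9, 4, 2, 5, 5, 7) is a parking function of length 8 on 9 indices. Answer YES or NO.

Sorted: b = (2, 3, 4, 5, 5, 6, 7, 9).
  b_1=2 ≤ 2
  b_2=3 ≤ 3
  b_3=4 ≤ 4
  b_4=5 ≤ 5
  b_5=5 ≤ 6
  b_6=6 ≤ 7
  b_7=7 ≤ 8
  b_8=9 ≤ 9
All bounds hold ⇒ YES

YES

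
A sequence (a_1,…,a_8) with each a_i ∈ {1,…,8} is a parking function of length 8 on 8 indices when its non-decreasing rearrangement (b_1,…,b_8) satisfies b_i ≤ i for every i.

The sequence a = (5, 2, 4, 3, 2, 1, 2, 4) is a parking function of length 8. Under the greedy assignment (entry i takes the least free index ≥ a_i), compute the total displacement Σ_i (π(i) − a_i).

13

Σπ = 8·9/2 = 36 (π permutes [8]); Σa = 5+2+4+3+2+1+2+4 = 23; disp = 36−23 = 13.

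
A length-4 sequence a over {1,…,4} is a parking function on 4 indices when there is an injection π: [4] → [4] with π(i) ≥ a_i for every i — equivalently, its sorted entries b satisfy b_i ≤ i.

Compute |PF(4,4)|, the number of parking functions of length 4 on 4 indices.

|PF| = (4−4+1)·(4+1)^(4−1) = 1·125 = 125 (Pollak)
E.g. (2,1,3,3) → sorted (1,2,3,3): b_i ≤ i ∀i, a PF.

125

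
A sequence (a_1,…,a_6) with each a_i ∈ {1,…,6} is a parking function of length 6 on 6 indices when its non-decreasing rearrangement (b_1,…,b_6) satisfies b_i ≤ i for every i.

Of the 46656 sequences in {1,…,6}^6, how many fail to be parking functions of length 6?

|PF(6,6)| = 1·7^5 = 1·16807 = 16807
Check (5,5,5,3,4,6) → sorted (3,4,5,5,5,6): b_1=3>1, not a PF.
Total 46656; non-PF = 46656−16807 = 29849

29849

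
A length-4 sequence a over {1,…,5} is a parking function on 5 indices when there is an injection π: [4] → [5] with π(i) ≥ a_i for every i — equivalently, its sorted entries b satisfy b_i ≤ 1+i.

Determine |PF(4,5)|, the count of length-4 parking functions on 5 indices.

432

#PF = (6−4)·6^(4−1) = 2·216 = 432 [KW]
One tuple (5,3,4,1) → sorted (1,3,4,5): b_i ≤ 1+i ∀i, a PF.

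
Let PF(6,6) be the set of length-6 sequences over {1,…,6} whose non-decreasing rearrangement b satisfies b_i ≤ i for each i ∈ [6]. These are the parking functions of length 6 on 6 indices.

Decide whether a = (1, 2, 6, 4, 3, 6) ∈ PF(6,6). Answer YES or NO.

Sorted: b = (1, 2, 3, 4, 6, 6).
  b_1=1 ≤ 1
  b_2=2 ≤ 2
  b_3=3 ≤ 3
  b_4=4 ≤ 4
  b_5=6 > 5
  fails at i=5 ⇒ NO

NO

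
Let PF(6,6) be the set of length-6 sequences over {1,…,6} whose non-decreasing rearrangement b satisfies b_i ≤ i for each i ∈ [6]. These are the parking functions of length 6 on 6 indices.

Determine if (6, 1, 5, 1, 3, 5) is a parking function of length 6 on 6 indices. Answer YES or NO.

Order a: b = (1, 1, 3, 5, 5, 6).
  b_1=1 ≤ 1
  b_2=1 ≤ 2
  b_3=3 ≤ 3
  b_4=5 > 4
  fails at i=4 ⇒ NO

NO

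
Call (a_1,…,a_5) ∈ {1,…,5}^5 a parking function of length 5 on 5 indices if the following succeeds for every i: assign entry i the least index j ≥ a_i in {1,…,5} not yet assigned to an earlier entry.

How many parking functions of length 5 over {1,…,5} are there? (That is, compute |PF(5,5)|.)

1296

|PF(5,5)| = (5−5+1)·(5+1)^(5−1) = 1·1296 = 1296 (Pollak)
Check (3,3,3,1,2) → sorted (1,2,3,3,3): b_i ≤ i ∀i, a PF.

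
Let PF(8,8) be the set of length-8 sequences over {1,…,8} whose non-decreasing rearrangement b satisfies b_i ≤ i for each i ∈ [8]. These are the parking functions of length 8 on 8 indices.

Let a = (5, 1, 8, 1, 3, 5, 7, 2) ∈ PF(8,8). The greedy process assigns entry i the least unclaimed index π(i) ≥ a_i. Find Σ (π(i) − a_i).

4

Σπ(i) = 1+…+8 = 36; Σa = 5+1+8+1+3+5+7+2 = 32; disp = 36−32 = 4.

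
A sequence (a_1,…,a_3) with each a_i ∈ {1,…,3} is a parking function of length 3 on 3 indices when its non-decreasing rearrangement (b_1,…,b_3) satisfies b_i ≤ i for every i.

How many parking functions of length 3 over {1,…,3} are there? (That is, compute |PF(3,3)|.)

16

|PF| = (3−3+1)·(3+1)^(3−1) = 1×16 = 16 [KW]
One tuple (2,2,1) → sorted (1,2,2): b_i ≤ i ∀i, a PF.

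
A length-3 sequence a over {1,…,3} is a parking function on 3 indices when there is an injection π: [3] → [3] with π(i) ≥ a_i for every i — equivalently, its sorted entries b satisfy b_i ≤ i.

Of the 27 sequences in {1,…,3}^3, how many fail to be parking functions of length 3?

11

#PF = (3+1−3)·(3+1)^{3−1} = 1 · 16 = 16 (Konheim–Weiss)
E.g. (2,2,3) → sorted (2,2,3): b_1=2>1, not a PF.
So 27 − 16 = 11 fail.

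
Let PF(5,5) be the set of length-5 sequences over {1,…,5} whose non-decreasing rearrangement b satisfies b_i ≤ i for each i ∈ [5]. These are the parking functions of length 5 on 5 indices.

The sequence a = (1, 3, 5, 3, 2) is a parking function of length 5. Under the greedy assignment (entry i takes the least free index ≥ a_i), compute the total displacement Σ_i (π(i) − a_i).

1

Σπ = 15 ({1..5} each once); Σa = 1+3+5+3+2 = 14; disp = 15−14 = 1.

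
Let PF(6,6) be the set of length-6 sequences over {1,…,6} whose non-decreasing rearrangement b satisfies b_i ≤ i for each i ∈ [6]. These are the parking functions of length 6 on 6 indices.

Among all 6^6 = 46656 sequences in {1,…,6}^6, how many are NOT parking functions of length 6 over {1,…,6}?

29849

|PF(6,6)| = (6−6+1)·(6+1)^(6−1) = 1 · 16807 = 16807 (Konheim–Weiss)
Check (3,2,5,5,5,2) → sorted (2,2,3,5,5,5): b_1=2>1, not a PF.
So 46656 − 16807 = 29849 fail.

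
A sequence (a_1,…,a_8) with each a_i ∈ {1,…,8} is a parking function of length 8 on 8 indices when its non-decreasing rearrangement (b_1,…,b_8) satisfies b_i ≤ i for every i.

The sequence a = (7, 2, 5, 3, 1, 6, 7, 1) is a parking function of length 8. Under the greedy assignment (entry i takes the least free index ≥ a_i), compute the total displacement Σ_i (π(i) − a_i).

4

Σπ(i) = 1+…+8 = 36; Σa = 7+2+5+3+1+6+7+1 = 32; disp = 36−32 = 4.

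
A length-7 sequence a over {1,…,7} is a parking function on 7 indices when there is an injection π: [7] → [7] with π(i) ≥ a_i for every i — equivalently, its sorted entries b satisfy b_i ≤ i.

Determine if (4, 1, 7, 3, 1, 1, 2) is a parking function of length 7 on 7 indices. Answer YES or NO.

YES

Sorted: b = (1, 1, 1, 2, 3, 4, 7).
  b_1=1 ≤ 1
  b_2=1 ≤ 2
  b_3=1 ≤ 3
  b_4=2 ≤ 4
  b_5=3 ≤ 5
  b_6=4 ≤ 6
  b_7=7 ≤ 7
All bounds hold ⇒ YES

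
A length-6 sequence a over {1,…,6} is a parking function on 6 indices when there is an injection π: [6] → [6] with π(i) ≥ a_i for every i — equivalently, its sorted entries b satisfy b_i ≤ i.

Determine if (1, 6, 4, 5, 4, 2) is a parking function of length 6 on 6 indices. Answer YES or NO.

NO

Rearranged: b = (1, 2, 4, 4, 5, 6).
  b_1=1 ≤ 1
  b_2=2 ≤ 2
  b_3=4 > 3
  fails at i=3 ⇒ NO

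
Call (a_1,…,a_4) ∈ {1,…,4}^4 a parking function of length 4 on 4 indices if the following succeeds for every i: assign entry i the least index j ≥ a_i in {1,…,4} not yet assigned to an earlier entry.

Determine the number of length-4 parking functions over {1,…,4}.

125

|PF(4,4)| = (4+1−4)·(4+1)^{4−1} = 1×125 = 125 (Pollak)
E.g. (2,2,3,1) → sorted (1,2,2,3): b_i ≤ i ∀i, a PF.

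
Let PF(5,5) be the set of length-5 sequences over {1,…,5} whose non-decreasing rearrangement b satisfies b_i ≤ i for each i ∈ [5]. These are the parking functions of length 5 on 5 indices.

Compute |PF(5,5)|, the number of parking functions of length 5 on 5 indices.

1296

|PF(5,5)| = (5−5+1)·(5+1)^(5−1) = 1·1296 = 1296 (Pollak)
E.g. (4,1,5,1,2) → sorted (1,1,2,4,5): b_i ≤ i ∀i, a PF.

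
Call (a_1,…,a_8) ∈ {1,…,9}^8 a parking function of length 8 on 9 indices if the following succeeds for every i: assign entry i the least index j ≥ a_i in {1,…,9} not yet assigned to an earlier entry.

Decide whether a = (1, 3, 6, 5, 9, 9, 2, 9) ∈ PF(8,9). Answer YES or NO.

Order a: b = (1, 2, 3, 5, 6, 9, 9, 9).
  b_1=1 ≤ 2
  b_2=2 ≤ 3
  b_3=3 ≤ 4
  b_4=5 ≤ 5
  b_5=6 ≤ 6
  b_6=9 > 7
  fails at i=6 ⇒ NO

NO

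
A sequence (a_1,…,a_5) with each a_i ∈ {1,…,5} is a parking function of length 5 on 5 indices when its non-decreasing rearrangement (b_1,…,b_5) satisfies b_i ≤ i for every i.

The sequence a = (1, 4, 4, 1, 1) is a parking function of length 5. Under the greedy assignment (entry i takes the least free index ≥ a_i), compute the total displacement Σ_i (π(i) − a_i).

Σπ = 15 ({1..5} each once); Σa = 1+4+4+1+1 = 11; disp = 15−11 = 4.

4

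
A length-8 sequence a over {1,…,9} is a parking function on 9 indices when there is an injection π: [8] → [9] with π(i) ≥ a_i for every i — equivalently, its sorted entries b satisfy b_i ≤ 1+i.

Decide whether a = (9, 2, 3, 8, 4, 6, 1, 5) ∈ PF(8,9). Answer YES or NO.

Rearranged: b = (1, 2, 3, 4, 5, 6, 8, 9).
  b_1=1 ≤ 2
  b_2=2 ≤ 3
  b_3=3 ≤ 4
  b_4=4 ≤ 5
  b_5=5 ≤ 6
  b_6=6 ≤ 7
  b_7=8 ≤ 8
  b_8=9 ≤ 9
All bounds hold ⇒ YES

YES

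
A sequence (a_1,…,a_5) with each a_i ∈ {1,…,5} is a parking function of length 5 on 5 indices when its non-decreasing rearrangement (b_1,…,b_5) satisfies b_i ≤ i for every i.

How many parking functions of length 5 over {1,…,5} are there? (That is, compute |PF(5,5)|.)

1296

|PF| = (5+1−5)·(5+1)^{5−1} = 1 · 1296 = 1296 (Pollak)
E.g. (2,4,3,1,2) → sorted (1,2,2,3,4): b_i ≤ i ∀i, a PF.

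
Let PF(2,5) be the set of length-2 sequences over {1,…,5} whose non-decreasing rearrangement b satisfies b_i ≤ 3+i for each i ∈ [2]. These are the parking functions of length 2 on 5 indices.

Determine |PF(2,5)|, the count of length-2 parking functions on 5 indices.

|PF| = (5+1−2)·(5+1)^{2−1} = 4·6 = 24 [KW]
Check (5,3) → sorted (3,5): b_i ≤ 3+i ∀i, a PF.

24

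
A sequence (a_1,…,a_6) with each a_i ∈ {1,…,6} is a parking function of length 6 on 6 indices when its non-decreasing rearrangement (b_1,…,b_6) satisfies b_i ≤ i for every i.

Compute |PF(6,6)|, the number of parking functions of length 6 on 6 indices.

#PF = (7−6)·7^(6−1) = 1·16807 = 16807 [KW]
Example (5,3,2,3,5,1) → sorted (1,2,3,3,5,5): b_i ≤ i ∀i, a PF.

16807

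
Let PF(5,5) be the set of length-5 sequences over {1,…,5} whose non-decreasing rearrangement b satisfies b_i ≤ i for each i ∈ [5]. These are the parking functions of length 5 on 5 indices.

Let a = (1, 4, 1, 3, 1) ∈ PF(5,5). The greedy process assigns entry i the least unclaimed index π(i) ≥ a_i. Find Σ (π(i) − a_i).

Σπ = 5·6/2 = 15 (π permutes [5]); Σa = 1+4+1+3+1 = 10; disp = 15−10 = 5.

5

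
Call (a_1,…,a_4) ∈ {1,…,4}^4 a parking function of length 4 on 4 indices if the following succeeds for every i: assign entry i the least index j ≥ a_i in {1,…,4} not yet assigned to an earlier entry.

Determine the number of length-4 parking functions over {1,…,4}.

125

Count = (4+1−4)·(4+1)^{4−1} = 1×125 = 125 [KW]
Check (3,2,1,1) → sorted (1,1,2,3): b_i ≤ i ∀i, a PF.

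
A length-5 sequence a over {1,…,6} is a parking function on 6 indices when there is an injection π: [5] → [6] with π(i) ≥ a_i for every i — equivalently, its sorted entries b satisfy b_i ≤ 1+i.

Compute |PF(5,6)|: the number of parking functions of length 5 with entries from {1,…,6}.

4802

Count = 2·7^4 = 2·2401 = 4802 [KW]
One tuple (6,3,3,4,1) → sorted (1,3,3,4,6): b_i ≤ 1+i ∀i, a PF.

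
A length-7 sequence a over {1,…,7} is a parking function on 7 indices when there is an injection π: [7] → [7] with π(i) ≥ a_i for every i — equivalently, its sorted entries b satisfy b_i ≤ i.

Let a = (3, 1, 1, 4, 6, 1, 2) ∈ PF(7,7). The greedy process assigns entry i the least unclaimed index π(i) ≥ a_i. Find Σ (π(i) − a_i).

Σπ(i) = 1+…+7 = 28; Σa = 3+1+1+4+6+1+2 = 18; disp = 28−18 = 10.

10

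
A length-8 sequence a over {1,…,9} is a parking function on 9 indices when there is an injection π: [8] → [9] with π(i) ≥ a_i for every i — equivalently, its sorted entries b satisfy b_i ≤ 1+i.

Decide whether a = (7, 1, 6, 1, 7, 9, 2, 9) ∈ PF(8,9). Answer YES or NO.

NO

Sorted: b = (1, 1, 2, 6, 7, 7, 9, 9).
  b_1=1 ≤ 2
  b_2=1 ≤ 3
  b_3=2 ≤ 4
  b_4=6 > 5
  fails at i=4 ⇒ NO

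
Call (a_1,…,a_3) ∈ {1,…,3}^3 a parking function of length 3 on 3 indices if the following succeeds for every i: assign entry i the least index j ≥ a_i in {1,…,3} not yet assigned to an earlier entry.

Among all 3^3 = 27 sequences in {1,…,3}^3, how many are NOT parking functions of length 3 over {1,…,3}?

#PF = (3+1−3)·(3+1)^{3−1} = 1×16 = 16 [KW]
E.g. (3,3,3) → sorted (3,3,3): b_1=3>1, not a PF.
So 27 − 16 = 11 fail.

11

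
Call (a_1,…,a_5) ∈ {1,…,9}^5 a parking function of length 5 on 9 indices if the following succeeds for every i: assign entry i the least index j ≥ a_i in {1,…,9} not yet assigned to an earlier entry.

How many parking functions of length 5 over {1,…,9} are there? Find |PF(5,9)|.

50000

#PF = (9+1−5)·(9+1)^{5−1} = 5 · 10000 = 50000 [KW]
E.g. (6,5,2,2,7) → sorted (2,2,5,6,7): b_i ≤ 4+i ∀i, a PF.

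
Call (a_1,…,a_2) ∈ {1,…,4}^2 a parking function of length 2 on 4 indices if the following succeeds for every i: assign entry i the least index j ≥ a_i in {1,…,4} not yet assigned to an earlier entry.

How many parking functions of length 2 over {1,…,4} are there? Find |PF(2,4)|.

|PF(2,4)| = (5−2)·5^(2−1) = 3 · 5 = 15 [KW]
Example (3,1) → sorted (1,3): b_i ≤ 2+i ∀i, a PF.

15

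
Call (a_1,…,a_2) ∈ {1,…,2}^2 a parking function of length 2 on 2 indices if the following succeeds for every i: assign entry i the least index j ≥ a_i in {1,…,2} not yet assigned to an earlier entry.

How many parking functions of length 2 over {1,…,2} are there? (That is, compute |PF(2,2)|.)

3

#PF = (2−2+1)·(2+1)^(2−1) = 1×3 = 3 (Pollak)
Check (2,1) → sorted (1,2): b_i ≤ i ∀i, a PF.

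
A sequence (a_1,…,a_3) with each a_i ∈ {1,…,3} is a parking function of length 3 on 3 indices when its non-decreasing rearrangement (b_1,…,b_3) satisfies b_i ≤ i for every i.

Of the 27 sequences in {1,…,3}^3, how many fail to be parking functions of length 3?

11

Count = (4−3)·4^(3−1) = 1 · 16 = 16
One tuple (2,3,2) → sorted (2,2,3): b_1=2>1, not a PF.
Total 27; non-PF = 27−16 = 11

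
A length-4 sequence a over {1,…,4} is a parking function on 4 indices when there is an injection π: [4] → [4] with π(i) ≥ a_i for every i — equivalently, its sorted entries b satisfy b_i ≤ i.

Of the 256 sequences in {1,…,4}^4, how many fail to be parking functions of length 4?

131

|PF| = (4+1−4)·(4+1)^{4−1} = 1·125 = 125 (Pollak)
Example (3,4,1,4) → sorted (1,3,4,4): b_2=3>2, not a PF.
So 256 − 125 = 131 fail.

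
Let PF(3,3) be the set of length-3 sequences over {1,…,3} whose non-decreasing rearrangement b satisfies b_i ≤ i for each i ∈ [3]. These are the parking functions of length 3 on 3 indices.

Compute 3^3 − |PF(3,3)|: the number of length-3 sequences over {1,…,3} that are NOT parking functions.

Count = (4−3)·4^(3−1) = 1 · 16 = 16 (Konheim–Weiss)
E.g. (2,3,3) → sorted (2,3,3): b_1=2>1, not a PF.
Total 27; non-PF = 27−16 = 11

11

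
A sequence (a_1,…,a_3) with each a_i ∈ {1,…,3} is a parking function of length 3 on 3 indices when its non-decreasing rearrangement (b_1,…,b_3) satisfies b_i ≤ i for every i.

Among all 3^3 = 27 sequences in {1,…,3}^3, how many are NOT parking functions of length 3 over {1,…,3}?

#PF = (3+1−3)·(3+1)^{3−1} = 1×16 = 16 [KW]
E.g. (3,3,2) → sorted (2,3,3): b_1=2>1, not a PF.
So 27 − 16 = 11 fail.

11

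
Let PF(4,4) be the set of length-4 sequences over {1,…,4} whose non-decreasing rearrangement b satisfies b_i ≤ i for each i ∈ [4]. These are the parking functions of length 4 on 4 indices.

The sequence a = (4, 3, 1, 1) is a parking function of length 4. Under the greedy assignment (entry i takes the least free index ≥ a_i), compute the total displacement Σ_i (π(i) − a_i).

Σπ = 10 ({1..4} each once); Σa = 4+3+1+1 = 9; disp = 10−9 = 1.

1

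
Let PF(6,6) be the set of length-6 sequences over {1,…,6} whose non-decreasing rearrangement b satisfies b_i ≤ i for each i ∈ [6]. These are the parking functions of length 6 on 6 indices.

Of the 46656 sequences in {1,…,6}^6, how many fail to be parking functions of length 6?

Count = (6−6+1)·(6+1)^(6−1) = 1×16807 = 16807
Example (6,6,4,4,5,1) → sorted (1,4,4,5,6,6): b_2=4>2, not a PF.
Total 46656; non-PF = 46656−16807 = 29849

29849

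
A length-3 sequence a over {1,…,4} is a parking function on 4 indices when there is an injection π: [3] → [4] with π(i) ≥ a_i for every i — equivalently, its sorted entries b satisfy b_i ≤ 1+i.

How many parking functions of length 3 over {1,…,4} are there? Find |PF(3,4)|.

50

|PF| = 2·5^2 = 2·25 = 50 (Pollak)
One tuple (1,4,3) → sorted (1,3,4): b_i ≤ 1+i ∀i, a PF.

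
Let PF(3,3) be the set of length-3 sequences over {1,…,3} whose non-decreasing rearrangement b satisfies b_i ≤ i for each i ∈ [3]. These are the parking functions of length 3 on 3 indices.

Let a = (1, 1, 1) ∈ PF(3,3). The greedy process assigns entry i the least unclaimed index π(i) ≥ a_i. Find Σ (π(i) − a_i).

3

Σπ = 6 ({1..3} each once); Σa = 1+1+1 = 3; disp = 6−3 = 3.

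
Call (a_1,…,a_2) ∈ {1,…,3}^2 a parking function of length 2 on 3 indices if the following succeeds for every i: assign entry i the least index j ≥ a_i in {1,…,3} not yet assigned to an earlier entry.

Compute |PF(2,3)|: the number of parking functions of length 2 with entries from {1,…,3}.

8

|PF| = (4−2)·4^(2−1) = 2 · 4 = 8 [KW]
E.g. (1,1) → sorted (1,1): b_i ≤ 1+i ∀i, a PF.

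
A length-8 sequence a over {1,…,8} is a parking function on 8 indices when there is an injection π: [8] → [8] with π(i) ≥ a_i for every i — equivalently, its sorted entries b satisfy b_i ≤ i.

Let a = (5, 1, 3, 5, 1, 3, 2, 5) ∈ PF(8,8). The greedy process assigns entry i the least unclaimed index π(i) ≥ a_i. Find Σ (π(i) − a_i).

Σπ = 8·9/2 = 36 (π permutes [8]); Σa = 5+1+3+5+1+3+2+5 = 25; disp = 36−25 = 11.

11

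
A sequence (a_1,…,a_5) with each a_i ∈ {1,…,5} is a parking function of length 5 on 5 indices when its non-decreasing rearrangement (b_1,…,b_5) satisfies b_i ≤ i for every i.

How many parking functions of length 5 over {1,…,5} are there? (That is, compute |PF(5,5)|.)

Count = 1·6^4 = 1×1296 = 1296
Check (2,4,1,3,1) → sorted (1,1,2,3,4): b_i ≤ i ∀i, a PF.

1296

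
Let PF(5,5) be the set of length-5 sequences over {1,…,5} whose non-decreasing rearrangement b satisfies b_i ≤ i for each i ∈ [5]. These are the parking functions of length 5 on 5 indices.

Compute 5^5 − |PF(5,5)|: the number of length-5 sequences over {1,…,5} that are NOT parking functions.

1829

#PF = 1·6^4 = 1×1296 = 1296 (Konheim–Weiss)
Example (5,5,5,2,5) → sorted (2,5,5,5,5): b_1=2>1, not a PF.
5^5 − 1296 = 3125 − 1296 = 1829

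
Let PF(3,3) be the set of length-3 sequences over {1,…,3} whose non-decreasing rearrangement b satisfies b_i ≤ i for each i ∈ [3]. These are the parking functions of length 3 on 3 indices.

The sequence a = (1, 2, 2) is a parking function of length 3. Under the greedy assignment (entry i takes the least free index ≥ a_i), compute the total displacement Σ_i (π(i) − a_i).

Σπ = 3·4/2 = 6 (π permutes [3]); Σa = 1+2+2 = 5; disp = 6−5 = 1.

1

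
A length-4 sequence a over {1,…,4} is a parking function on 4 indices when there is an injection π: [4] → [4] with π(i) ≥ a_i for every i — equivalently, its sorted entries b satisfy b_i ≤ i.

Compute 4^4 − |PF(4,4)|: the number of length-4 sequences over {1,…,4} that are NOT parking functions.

Count = (4+1−4)·(4+1)^{4−1} = 1·125 = 125 [KW]
Example (4,4,3,3) → sorted (3,3,4,4): b_1=3>1, not a PF.
Total 256; non-PF = 256−125 = 131

131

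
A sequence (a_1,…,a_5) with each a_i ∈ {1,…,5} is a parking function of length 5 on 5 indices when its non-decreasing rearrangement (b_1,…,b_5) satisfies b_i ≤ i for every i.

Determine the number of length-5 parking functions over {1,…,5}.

Count = (6−5)·6^(5−1) = 1 · 1296 = 1296 (Pollak)
Example (3,3,5,1,1) → sorted (1,1,3,3,5): b_i ≤ i ∀i, a PF.

1296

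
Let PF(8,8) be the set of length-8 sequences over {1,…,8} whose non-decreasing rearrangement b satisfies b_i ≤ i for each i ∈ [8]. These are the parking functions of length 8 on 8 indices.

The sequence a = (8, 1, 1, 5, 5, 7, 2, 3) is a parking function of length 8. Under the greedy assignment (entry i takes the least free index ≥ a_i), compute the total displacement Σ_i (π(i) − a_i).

Σπ = 8·9/2 = 36 (π permutes [8]); Σa = 8+1+1+5+5+7+2+3 = 32; disp = 36−32 = 4.

4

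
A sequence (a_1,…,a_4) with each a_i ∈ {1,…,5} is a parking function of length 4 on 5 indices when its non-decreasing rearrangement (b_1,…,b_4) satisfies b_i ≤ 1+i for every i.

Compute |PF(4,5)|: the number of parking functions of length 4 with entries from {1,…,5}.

|PF(4,5)| = 2·6^3 = 2×216 = 432 (Pollak)
One tuple (3,2,1,5) → sorted (1,2,3,5): b_i ≤ 1+i ∀i, a PF.

432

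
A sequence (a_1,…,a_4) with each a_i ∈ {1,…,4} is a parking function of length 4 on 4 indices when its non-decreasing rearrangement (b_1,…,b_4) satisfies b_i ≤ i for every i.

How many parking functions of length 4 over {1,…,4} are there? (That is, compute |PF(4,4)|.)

125

|PF| = (4+1−4)·(4+1)^{4−1} = 1 · 125 = 125 (Pollak)
One tuple (1,3,1,2) → sorted (1,1,2,3): b_i ≤ i ∀i, a PF.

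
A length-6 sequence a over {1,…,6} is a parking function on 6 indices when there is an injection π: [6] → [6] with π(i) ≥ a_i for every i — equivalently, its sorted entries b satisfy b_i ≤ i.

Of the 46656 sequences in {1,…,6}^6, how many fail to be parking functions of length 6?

#PF = (6+1−6)·(6+1)^{6−1} = 1·16807 = 16807 [KW]
Check (6,5,5,1,3,5) → sorted (1,3,5,5,5,6): b_2=3>2, not a PF.
So 46656 − 16807 = 29849 fail.

29849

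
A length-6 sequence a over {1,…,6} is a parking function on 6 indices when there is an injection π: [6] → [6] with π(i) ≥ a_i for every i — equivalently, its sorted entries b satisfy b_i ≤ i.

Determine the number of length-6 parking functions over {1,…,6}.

16807

Count = (6+1−6)·(6+1)^{6−1} = 1×16807 = 16807 [KW]
Check (1,2,2,3,1,3) → sorted (1,1,2,2,3,3): b_i ≤ i ∀i, a PF.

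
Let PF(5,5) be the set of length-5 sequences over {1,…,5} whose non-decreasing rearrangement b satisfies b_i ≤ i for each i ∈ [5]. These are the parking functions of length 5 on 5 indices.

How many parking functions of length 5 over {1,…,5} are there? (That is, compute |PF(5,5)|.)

1296

|PF| = (5+1−5)·(5+1)^{5−1} = 1 · 1296 = 1296 [KW]
One tuple (4,5,2,1,2) → sorted (1,2,2,4,5): b_i ≤ i ∀i, a PF.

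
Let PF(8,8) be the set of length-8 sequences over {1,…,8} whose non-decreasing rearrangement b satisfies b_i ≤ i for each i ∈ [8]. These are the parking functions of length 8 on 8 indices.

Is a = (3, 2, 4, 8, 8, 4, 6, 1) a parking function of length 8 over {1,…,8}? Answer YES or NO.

Order a: b = (1, 2, 3, 4, 4, 6, 8, 8).
  b_1=1 ≤ 1
  b_2=2 ≤ 2
  b_3=3 ≤ 3
  b_4=4 ≤ 4
  b_5=4 ≤ 5
  b_6=6 ≤ 6
  b_7=8 > 7
  fails at i=7 ⇒ NO

NO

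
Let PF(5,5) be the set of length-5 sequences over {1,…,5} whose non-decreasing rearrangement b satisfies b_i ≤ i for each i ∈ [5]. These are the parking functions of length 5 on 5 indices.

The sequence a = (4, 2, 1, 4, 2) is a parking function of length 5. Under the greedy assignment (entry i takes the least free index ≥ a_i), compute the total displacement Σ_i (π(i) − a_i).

2

Σπ(i) = 1+…+5 = 15; Σa = 4+2+1+4+2 = 13; disp = 15−13 = 2.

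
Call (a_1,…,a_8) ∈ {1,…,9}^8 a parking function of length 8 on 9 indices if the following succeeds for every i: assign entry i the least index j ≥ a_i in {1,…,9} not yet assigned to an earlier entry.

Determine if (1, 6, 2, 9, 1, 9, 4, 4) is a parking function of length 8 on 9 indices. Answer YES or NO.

NO

Order a: b = (1, 1, 2, 4, 4, 6, 9, 9).
  b_1=1 ≤ 2
  b_2=1 ≤ 3
  b_3=2 ≤ 4
  b_4=4 ≤ 5
  b_5=4 ≤ 6
  b_6=6 ≤ 7
  b_7=9 > 8
  fails at i=7 ⇒ NO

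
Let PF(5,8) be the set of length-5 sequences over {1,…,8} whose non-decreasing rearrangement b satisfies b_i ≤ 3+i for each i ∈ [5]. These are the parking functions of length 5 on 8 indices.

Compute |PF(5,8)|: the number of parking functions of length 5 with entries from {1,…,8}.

26244

Count = (9−5)·9^(5−1) = 4·6561 = 26244
Example (1,4,3,8,4) → sorted (1,3,4,4,8): b_i ≤ 3+i ∀i, a PF.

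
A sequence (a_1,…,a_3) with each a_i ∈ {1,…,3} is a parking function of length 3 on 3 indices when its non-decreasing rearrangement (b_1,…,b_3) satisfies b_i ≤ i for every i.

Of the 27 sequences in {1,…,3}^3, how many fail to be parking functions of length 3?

11

|PF(3,3)| = 1·4^2 = 1 · 16 = 16
Check (1,3,3) → sorted (1,3,3): b_2=3>2, not a PF.
So 27 − 16 = 11 fail.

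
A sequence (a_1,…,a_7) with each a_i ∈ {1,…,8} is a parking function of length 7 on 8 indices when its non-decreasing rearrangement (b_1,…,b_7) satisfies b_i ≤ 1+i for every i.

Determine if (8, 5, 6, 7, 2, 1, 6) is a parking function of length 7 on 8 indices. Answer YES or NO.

NO

Order a: b = (1, 2, 5, 6, 6, 7, 8).
  b_1=1 ≤ 2
  b_2=2 ≤ 3
  b_3=5 > 4
  fails at i=3 ⇒ NO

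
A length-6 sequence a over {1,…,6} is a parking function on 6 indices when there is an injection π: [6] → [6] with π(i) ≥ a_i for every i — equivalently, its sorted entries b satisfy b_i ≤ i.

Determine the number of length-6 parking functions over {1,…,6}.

#PF = (6−6+1)·(6+1)^(6−1) = 1 · 16807 = 16807 (Pollak)
Example (4,2,1,5,2,2) → sorted (1,2,2,2,4,5): b_i ≤ i ∀i, a PF.

16807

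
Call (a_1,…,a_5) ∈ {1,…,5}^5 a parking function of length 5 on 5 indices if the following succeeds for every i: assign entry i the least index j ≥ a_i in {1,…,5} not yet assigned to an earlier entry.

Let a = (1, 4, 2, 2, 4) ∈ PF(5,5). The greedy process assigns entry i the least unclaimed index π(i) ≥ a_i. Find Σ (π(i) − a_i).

Σπ = 5·6/2 = 15 (π permutes [5]); Σa = 1+4+2+2+4 = 13; disp = 15−13 = 2.

2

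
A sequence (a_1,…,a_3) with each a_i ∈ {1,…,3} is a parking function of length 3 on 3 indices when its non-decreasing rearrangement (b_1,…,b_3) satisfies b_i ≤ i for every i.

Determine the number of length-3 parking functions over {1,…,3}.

|PF| = 1·4^2 = 1×16 = 16 [KW]
E.g. (1,1,1) → sorted (1,1,1): b_i ≤ i ∀i, a PF.

16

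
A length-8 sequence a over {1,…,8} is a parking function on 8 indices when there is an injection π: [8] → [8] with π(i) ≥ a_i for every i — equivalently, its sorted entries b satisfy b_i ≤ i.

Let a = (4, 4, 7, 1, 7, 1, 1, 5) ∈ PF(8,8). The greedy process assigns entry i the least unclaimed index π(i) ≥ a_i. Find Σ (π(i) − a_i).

Σπ = 8·9/2 = 36 (π permutes [8]); Σa = 4+4+7+1+7+1+1+5 = 30; disp = 36−30 = 6.

6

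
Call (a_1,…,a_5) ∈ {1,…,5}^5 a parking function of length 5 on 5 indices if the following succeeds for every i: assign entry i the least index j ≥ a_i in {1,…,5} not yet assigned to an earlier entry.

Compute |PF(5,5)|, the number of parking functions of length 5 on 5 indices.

|PF| = (5+1−5)·(5+1)^{5−1} = 1·1296 = 1296 (Konheim–Weiss)
One tuple (5,3,1,2,4) → sorted (1,2,3,4,5): b_i ≤ i ∀i, a PF.

1296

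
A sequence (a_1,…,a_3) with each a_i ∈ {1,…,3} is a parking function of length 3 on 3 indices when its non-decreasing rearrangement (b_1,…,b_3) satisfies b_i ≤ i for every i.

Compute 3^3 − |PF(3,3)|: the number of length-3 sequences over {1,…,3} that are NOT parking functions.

Count = (3+1−3)·(3+1)^{3−1} = 1 · 16 = 16 (Konheim–Weiss)
Check (3,2,2) → sorted (2,2,3): b_1=2>1, not a PF.
Total 27; non-PF = 27−16 = 11

11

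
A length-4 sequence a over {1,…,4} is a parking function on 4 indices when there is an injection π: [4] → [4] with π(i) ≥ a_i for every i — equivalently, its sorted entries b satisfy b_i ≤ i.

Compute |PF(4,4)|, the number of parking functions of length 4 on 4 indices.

125

Count = (4−4+1)·(4+1)^(4−1) = 1·125 = 125 [KW]
One tuple (2,4,1,3) → sorted (1,2,3,4): b_i ≤ i ∀i, a PF.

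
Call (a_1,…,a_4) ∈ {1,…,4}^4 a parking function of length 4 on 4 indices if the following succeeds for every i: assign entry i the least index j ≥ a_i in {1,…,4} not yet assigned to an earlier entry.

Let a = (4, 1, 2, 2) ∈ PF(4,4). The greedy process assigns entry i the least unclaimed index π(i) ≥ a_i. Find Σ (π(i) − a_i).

Σπ(i) = 1+…+4 = 10; Σa = 4+1+2+2 = 9; disp = 10−9 = 1.

1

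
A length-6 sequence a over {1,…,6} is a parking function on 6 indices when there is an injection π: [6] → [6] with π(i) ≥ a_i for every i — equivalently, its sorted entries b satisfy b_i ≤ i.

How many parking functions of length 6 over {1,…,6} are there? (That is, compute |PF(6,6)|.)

16807

Count = (7−6)·7^(6−1) = 1 · 16807 = 16807 (Pollak)
Check (6,3,3,1,3,1) → sorted (1,1,3,3,3,6): b_i ≤ i ∀i, a PF.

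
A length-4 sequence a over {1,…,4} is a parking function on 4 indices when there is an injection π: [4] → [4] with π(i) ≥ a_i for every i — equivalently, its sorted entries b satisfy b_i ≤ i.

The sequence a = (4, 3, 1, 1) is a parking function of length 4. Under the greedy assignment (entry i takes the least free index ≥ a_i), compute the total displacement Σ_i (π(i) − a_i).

1

Σπ(i) = 1+…+4 = 10; Σa = 4+3+1+1 = 9; disp = 10−9 = 1.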